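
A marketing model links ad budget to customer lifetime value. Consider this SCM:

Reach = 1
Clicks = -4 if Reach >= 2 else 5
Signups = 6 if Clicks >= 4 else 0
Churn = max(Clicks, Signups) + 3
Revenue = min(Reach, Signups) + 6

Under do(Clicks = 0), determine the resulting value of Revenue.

6

do(Clicks=0) replaces the equation Clicks = -4 if Reach >= 2 else 5 with the constant Clicks = 0.
Signups = 6 if Clicks >= 4 else 0  [with Clicks=0]  = 0
Revenue = min(Reach, Signups) + 6  [with Reach=1, Signups=0]  = 6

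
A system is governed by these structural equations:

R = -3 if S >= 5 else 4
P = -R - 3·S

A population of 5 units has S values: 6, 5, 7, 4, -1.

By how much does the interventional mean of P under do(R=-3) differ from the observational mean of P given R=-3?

5.4

Under do(R=-3), R's equation is replaced by R=-3 for every unit. Per-unit P: -15, -12, -18, -9, 6. Mean = -9.6.
Observing R=-3 restricts to units where R's equation naturally yields -3: S ∈ {6, 5, 7}. In that subpopulation P = -15, -12, -18, mean -15.
Difference = -9.6 − (-15) = 5.4.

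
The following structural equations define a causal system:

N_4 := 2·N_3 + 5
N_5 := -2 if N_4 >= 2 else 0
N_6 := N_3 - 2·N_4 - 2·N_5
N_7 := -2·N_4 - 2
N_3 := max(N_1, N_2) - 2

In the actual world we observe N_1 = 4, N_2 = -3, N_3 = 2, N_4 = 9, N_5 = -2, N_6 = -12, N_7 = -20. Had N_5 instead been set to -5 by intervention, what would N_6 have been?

The intervention breaks the incoming arrows to N_5: N_5 := -2 if N_4 >= 2 else 0 no longer applies, and N_5 = -5.
N_3 = max(N_1, N_2) - 2  [with N_1=4, N_2=-3]  = 2
N_4 = 2·N_3 + 5  [with N_3=2]  = 9
N_6 = N_3 - 2·N_4 - 2·N_5  [with N_3=2, N_4=9, N_5=-5]  = -6

-6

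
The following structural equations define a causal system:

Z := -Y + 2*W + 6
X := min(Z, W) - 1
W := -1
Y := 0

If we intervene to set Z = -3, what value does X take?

-4

The intervention breaks the incoming arrows to Z: Z := -Y + 2*W + 6 no longer applies, and Z = -3.
X = min(Z, W) - 1  [with Z=-3, W=-1]  = -4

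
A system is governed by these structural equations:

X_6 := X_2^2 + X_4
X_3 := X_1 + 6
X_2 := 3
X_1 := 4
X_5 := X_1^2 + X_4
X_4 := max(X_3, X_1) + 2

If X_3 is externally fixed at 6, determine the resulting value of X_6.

17

The intervention breaks the incoming arrows to X_3: X_3 := X_1 + 6 no longer applies, and X_3 = 6.
X_4 = max(X_3, X_1) + 2  [with X_3=6, X_1=4]  = 8
X_6 = X_2^2 + X_4  [with X_2=3, X_4=8]  = 17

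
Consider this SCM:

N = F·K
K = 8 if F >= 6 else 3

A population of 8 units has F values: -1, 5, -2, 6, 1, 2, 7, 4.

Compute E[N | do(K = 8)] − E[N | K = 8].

-30

Under do(K=8), K's equation is replaced by K=8 for every unit. Per-unit N: -8, 40, -16, 48, 8, 16, 56, 32. Mean = 22.
E[N|K=8] averages over only the 2 units with K=8 (F = 6, 7): N = 48, 56, mean 52.
Difference = 22 − 52 = -30.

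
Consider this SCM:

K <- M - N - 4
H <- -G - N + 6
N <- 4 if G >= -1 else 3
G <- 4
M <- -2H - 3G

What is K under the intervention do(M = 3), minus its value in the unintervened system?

11

Intervening sets M = 3 and removes its equation (M <- -2H - 3G).
N = 4 if G >= -1 else 3  [with G=4]  = 4
K = M - N - 4  [with M=3, N=4]  = -5
Without intervention: N = 4 if G >= -1 else 3  [with G=4]  = 4; H = -G - N + 6  [with G=4, N=4]  = -2; M = -2H - 3G  [with H=-2, G=4]  = -8; K = M - N - 4  [with M=-8, N=4]  = -16.
Change = -5 − (-16) = 11.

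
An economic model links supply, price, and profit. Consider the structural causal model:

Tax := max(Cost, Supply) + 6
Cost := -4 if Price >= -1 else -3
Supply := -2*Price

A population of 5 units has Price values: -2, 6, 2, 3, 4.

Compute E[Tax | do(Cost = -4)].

3.6

do(Cost=-4) breaks Cost's dependence on Price. With Cost=-4 fixed, Tax across the units is 10, 2, 2, 2, 2, mean 3.6.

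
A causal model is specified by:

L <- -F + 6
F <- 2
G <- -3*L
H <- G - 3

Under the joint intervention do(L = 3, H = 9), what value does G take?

The joint intervention fixes L = 3, H = 9, removing each variable's own equation.
G = -3*L  [with L=3]  = -9

-9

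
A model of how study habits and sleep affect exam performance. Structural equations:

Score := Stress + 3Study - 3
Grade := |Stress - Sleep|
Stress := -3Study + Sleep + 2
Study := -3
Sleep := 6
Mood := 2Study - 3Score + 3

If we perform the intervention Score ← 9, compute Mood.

-30

Intervening sets Score = 9 and removes its equation (Score := Stress + 3Study - 3).
Mood = 2Study - 3Score + 3  [with Study=-3, Score=9]  = -30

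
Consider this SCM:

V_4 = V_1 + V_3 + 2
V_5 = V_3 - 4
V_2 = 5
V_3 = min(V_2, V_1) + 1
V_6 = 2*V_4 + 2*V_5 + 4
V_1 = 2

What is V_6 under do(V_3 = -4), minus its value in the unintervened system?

The intervention breaks the incoming arrows to V_3: V_3 = min(V_2, V_1) + 1 no longer applies, and V_3 = -4.
V_4 = V_1 + V_3 + 2  [with V_1=2, V_3=-4]  = 0
V_5 = V_3 - 4  [with V_3=-4]  = -8
V_6 = 2*V_4 + 2*V_5 + 4  [with V_4=0, V_5=-8]  = -12
Without intervention: V_3 = min(V_2, V_1) + 1  [with V_2=5, V_1=2]  = 3; V_4 = V_1 + V_3 + 2  [with V_1=2, V_3=3]  = 7; V_5 = V_3 - 4  [with V_3=3]  = -1; V_6 = 2*V_4 + 2*V_5 + 4  [with V_4=7, V_5=-1]  = 16.
Change = -12 − 16 = -28.

-28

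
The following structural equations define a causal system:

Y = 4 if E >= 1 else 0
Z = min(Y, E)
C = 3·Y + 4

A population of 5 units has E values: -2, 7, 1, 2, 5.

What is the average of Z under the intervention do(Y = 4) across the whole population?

1.8

Under do(Y=4), Y's equation is replaced by Y=4 for every unit. Per-unit Z: -2, 4, 1, 2, 4. Mean = 1.8.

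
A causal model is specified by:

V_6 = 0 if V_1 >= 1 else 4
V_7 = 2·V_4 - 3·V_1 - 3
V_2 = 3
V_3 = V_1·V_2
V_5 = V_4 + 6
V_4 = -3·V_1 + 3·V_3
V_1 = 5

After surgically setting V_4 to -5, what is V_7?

-28

The intervention breaks the incoming arrows to V_4: V_4 = -3·V_1 + 3·V_3 no longer applies, and V_4 = -5.
V_7 = 2·V_4 - 3·V_1 - 3  [with V_4=-5, V_1=5]  = -28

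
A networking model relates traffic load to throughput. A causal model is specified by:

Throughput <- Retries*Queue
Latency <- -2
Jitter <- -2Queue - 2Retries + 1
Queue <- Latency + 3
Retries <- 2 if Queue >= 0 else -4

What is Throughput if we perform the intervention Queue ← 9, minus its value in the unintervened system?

16

do(Queue=9) replaces the equation Queue <- Latency + 3 with the constant Queue = 9.
Retries = 2 if Queue >= 0 else -4  [with Queue=9]  = 2
Throughput = Retries*Queue  [with Retries=2, Queue=9]  = 18
Without intervention: Queue = Latency + 3  [with Latency=-2]  = 1; Retries = 2 if Queue >= 0 else -4  [with Queue=1]  = 2; Throughput = Retries*Queue  [with Retries=2, Queue=1]  = 2.
Change = 18 − 2 = 16.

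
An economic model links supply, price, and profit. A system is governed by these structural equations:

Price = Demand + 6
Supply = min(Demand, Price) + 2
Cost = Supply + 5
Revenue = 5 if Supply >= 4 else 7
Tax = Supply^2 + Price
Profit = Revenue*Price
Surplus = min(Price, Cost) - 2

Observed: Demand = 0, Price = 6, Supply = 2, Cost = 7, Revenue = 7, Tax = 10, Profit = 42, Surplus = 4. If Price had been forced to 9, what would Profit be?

63

Under do(Price=9), the mechanism Price = Demand + 6 is discarded; Price is fixed at 9.
Supply = min(Demand, Price) + 2  [with Demand=0, Price=9]  = 2
Revenue = 5 if Supply >= 4 else 7  [with Supply=2]  = 7
Profit = Revenue*Price  [with Revenue=7, Price=9]  = 63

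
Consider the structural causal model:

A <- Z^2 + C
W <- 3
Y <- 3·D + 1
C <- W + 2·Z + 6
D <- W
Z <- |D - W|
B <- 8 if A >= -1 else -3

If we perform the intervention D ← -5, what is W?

Under do(D=-5), the mechanism D <- W is discarded; D is fixed at -5.
W is not downstream of the intervention, so its value is determined by the original equations.

3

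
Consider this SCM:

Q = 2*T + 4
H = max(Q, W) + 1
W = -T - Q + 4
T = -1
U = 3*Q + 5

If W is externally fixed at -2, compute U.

do(W=-2) replaces the equation W = -T - Q + 4 with the constant W = -2.
U is not downstream of the intervention, so its value is determined by the original equations.
Q = 2*T + 4  [with T=-1]  = 2
U = 3*Q + 5  [with Q=2]  = 11

11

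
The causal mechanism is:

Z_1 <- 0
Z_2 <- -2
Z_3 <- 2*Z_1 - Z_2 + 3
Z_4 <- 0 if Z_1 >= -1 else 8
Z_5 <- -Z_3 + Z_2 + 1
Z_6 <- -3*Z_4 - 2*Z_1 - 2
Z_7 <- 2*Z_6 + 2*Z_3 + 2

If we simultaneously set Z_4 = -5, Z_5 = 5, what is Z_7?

Under do(Z_4 = -5, Z_5 = 5), each intervened variable's structural equation is replaced by its fixed value.
Z_3 = 2*Z_1 - Z_2 + 3  [with Z_1=0, Z_2=-2]  = 5
Z_6 = -3*Z_4 - 2*Z_1 - 2  [with Z_4=-5, Z_1=0]  = 13
Z_7 = 2*Z_6 + 2*Z_3 + 2  [with Z_6=13, Z_3=5]  = 38

38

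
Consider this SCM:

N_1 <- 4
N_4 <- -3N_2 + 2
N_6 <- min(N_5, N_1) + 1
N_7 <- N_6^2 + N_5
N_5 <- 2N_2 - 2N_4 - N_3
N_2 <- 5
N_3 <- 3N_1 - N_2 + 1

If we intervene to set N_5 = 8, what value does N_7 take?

33

Under do(N_5=8), the mechanism N_5 <- 2N_2 - 2N_4 - N_3 is discarded; N_5 is fixed at 8.
N_6 = min(N_5, N_1) + 1  [with N_5=8, N_1=4]  = 5
N_7 = N_6^2 + N_5  [with N_6=5, N_5=8]  = 33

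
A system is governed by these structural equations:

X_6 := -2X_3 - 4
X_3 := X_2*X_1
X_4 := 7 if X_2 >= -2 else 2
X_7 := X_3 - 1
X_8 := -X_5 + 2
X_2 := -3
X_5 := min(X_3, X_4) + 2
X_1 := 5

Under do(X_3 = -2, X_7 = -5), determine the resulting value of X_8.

2

Under do(X_3 = -2, X_7 = -5), each intervened variable's structural equation is replaced by its fixed value.
X_4 = 7 if X_2 >= -2 else 2  [with X_2=-3]  = 2
X_5 = min(X_3, X_4) + 2  [with X_3=-2, X_4=2]  = 0
X_8 = -X_5 + 2  [with X_5=0]  = 2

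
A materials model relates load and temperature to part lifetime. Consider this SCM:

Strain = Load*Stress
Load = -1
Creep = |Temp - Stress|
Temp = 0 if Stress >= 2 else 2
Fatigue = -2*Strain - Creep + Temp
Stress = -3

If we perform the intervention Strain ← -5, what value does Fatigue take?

The intervention breaks the incoming arrows to Strain: Strain = Load*Stress no longer applies, and Strain = -5.
Temp = 0 if Stress >= 2 else 2  [with Stress=-3]  = 2
Creep = |Temp - Stress|  [with Temp=2, Stress=-3]  = 5
Fatigue = -2*Strain - Creep + Temp  [with Strain=-5, Creep=5, Temp=2]  = 7

7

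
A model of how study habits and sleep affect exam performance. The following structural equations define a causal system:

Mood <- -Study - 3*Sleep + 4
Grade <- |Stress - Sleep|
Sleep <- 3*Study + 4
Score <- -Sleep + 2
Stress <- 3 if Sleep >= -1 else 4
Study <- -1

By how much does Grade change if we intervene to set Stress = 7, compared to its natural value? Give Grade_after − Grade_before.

The intervention breaks the incoming arrows to Stress: Stress <- 3 if Sleep >= -1 else 4 no longer applies, and Stress = 7.
Sleep = 3*Study + 4  [with Study=-1]  = 1
Grade = |Stress - Sleep|  [with Stress=7, Sleep=1]  = 6
Without intervention: Sleep = 3*Study + 4  [with Study=-1]  = 1; Stress = 3 if Sleep >= -1 else 4  [with Sleep=1]  = 3; Grade = |Stress - Sleep|  [with Stress=3, Sleep=1]  = 2.
Change = 6 − 2 = 4.

4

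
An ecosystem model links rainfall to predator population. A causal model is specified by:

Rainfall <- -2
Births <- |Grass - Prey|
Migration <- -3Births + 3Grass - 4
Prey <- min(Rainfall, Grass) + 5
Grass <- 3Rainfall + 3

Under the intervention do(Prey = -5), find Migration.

-19

do(Prey=-5) replaces the equation Prey <- min(Rainfall, Grass) + 5 with the constant Prey = -5.
Grass = 3Rainfall + 3  [with Rainfall=-2]  = -3
Births = |Grass - Prey|  [with Grass=-3, Prey=-5]  = 2
Migration = -3Births + 3Grass - 4  [with Births=2, Grass=-3]  = -19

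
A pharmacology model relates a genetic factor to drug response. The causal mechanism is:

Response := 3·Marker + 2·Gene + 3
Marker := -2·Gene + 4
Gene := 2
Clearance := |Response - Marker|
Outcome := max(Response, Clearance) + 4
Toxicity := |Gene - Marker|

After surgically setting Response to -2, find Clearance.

2

do(Response=-2) replaces the equation Response := 3·Marker + 2·Gene + 3 with the constant Response = -2.
Marker = -2·Gene + 4  [with Gene=2]  = 0
Clearance = |Response - Marker|  [with Response=-2, Marker=0]  = 2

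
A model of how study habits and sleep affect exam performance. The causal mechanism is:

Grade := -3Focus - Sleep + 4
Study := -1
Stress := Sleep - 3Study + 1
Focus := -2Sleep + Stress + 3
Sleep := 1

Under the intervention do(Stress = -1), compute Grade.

do(Stress=-1) replaces the equation Stress := Sleep - 3Study + 1 with the constant Stress = -1.
Focus = -2Sleep + Stress + 3  [with Sleep=1, Stress=-1]  = 0
Grade = -3Focus - Sleep + 4  [with Focus=0, Sleep=1]  = 3

3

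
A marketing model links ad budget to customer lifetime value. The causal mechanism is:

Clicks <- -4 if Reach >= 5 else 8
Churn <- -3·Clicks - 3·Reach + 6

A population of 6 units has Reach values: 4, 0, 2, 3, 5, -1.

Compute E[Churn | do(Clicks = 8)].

Every unit gets Clicks=8 under the intervention. Churn values become -30, -18, -24, -27, -33, -15; E[Churn|do(Clicks=8)] = -24.5.

-24.5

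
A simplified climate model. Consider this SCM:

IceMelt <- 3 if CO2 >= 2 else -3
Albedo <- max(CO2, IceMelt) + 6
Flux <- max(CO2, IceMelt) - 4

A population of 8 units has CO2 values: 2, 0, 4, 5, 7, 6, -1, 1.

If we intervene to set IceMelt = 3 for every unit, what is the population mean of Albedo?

Under do(IceMelt=3), IceMelt's equation is replaced by IceMelt=3 for every unit. Per-unit Albedo: 9, 9, 10, 11, 13, 12, 9, 9. Mean = 10.25.

10.25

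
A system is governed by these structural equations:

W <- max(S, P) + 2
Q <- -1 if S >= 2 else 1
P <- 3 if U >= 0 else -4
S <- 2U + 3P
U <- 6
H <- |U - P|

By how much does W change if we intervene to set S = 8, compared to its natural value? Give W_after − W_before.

-13

Under do(S=8), the mechanism S <- 2U + 3P is discarded; S is fixed at 8.
P = 3 if U >= 0 else -4  [with U=6]  = 3
W = max(S, P) + 2  [with S=8, P=3]  = 10
Without intervention: P = 3 if U >= 0 else -4  [with U=6]  = 3; S = 2U + 3P  [with U=6, P=3]  = 21; W = max(S, P) + 2  [with S=21, P=3]  = 23.
Change = 10 − 23 = -13.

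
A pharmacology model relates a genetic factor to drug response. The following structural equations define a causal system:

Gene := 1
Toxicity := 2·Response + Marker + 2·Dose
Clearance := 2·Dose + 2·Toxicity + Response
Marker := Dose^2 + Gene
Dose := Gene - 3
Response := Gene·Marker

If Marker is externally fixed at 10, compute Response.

10

The intervention breaks the incoming arrows to Marker: Marker := Dose^2 + Gene no longer applies, and Marker = 10.
Response = Gene·Marker  [with Gene=1, Marker=10]  = 10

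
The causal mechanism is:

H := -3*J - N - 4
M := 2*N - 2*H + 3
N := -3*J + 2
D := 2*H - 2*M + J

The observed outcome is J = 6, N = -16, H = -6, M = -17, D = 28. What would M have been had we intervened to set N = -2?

39

Under do(N=-2), the mechanism N := -3*J + 2 is discarded; N is fixed at -2.
H = -3*J - N - 4  [with J=6, N=-2]  = -20
M = 2*N - 2*H + 3  [with N=-2, H=-20]  = 39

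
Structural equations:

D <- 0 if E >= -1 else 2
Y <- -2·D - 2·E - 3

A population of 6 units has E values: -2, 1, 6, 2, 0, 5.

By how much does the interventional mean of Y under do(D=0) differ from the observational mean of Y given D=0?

1.6

Every unit gets D=0 under the intervention. Y values become 1, -5, -15, -7, -3, -13; E[Y|do(D=0)] = -7.
E[Y|D=0] averages over only the 5 units with D=0 (E = 1, 6, 2, 0, 5): Y = -5, -15, -7, -3, -13, mean -8.6.
Difference = -7 − (-8.6) = 1.6.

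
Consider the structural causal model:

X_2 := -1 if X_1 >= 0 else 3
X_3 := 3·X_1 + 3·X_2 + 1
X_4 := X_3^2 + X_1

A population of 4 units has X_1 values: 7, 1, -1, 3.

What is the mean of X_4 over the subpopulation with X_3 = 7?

50

Observing X_3=7 restricts to units where X_3's equation naturally yields 7: X_1 ∈ {-1, 3}. In that subpopulation X_4 = 48, 52, mean 50.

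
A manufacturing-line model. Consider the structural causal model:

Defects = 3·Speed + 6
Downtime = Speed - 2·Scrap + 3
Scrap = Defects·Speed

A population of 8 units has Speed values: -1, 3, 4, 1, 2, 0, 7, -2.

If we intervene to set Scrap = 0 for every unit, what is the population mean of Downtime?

Under do(Scrap=0), Scrap's equation is replaced by Scrap=0 for every unit. Per-unit Downtime: 2, 6, 7, 4, 5, 3, 10, 1. Mean = 4.75.

4.75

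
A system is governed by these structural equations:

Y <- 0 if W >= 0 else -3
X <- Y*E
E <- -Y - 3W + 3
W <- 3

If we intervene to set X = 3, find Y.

0

The intervention breaks the incoming arrows to X: X <- Y*E no longer applies, and X = 3.
Since Y is not a descendant of the intervened variable, it is unaffected.
Y = 0 if W >= 0 else -3  [with W=3]  = 0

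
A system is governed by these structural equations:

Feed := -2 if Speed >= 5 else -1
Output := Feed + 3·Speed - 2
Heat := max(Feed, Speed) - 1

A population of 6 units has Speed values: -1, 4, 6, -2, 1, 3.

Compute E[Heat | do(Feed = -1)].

1

The intervention sets Feed=-1 in all 6 units regardless of Speed. Recomputing Heat per unit gives -2, 3, 5, -2, 0, 2; average 1.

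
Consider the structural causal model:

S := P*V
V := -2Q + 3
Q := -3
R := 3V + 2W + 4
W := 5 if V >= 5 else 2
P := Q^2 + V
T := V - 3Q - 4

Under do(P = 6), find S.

Under do(P=6), the mechanism P := Q^2 + V is discarded; P is fixed at 6.
V = -2Q + 3  [with Q=-3]  = 9
S = P*V  [with P=6, V=9]  = 54

54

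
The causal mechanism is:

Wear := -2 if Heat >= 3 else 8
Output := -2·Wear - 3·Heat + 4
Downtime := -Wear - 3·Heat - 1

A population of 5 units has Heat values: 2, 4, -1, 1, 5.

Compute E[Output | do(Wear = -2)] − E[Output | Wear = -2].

6.9

do(Wear=-2) breaks Wear's dependence on Heat. With Wear=-2 fixed, Output across the units is 2, -4, 11, 5, -7, mean 1.4.
E[Output|Wear=-2] averages over only the 2 units with Wear=-2 (Heat = 4, 5): Output = -4, -7, mean -5.5.
Difference = 1.4 − (-5.5) = 6.9.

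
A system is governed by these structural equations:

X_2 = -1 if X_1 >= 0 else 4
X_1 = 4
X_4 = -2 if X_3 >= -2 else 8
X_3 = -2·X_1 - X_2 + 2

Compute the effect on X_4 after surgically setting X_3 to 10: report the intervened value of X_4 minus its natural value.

-10

The intervention breaks the incoming arrows to X_3: X_3 = -2·X_1 - X_2 + 2 no longer applies, and X_3 = 10.
X_4 = -2 if X_3 >= -2 else 8  [with X_3=10]  = -2
Without intervention: X_2 = -1 if X_1 >= 0 else 4  [with X_1=4]  = -1; X_3 = -2·X_1 - X_2 + 2  [with X_1=4, X_2=-1]  = -5; X_4 = -2 if X_3 >= -2 else 8  [with X_3=-5]  = 8.
Change = -2 − 8 = -10.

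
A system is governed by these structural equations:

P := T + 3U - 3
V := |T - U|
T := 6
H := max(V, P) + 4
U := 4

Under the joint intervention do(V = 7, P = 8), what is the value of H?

The joint intervention fixes V = 7, P = 8, removing each variable's own equation.
H = max(V, P) + 4  [with V=7, P=8]  = 12

12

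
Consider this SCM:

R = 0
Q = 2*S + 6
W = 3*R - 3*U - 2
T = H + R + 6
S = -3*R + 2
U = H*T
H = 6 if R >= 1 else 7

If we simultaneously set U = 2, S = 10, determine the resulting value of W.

Under do(U = 2, S = 10), each intervened variable's structural equation is replaced by its fixed value.
W = 3*R - 3*U - 2  [with R=0, U=2]  = -8

-8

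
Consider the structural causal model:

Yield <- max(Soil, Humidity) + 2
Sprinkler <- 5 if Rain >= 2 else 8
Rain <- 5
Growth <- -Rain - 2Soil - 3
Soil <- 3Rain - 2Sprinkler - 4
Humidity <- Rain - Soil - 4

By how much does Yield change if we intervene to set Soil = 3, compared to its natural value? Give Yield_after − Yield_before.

2

The intervention breaks the incoming arrows to Soil: Soil <- 3Rain - 2Sprinkler - 4 no longer applies, and Soil = 3.
Humidity = Rain - Soil - 4  [with Rain=5, Soil=3]  = -2
Yield = max(Soil, Humidity) + 2  [with Soil=3, Humidity=-2]  = 5
Without intervention: Sprinkler = 5 if Rain >= 2 else 8  [with Rain=5]  = 5; Soil = 3Rain - 2Sprinkler - 4  [with Rain=5, Sprinkler=5]  = 1; Humidity = Rain - Soil - 4  [with Rain=5, Soil=1]  = 0; Yield = max(Soil, Humidity) + 2  [with Soil=1, Humidity=0]  = 3.
Change = 5 − 3 = 2.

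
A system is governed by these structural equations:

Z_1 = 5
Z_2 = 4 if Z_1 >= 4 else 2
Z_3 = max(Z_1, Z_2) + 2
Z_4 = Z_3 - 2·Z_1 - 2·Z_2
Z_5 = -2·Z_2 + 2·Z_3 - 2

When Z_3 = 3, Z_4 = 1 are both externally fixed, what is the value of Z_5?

-4

Setting Z_3 = 3, Z_4 = 1 by intervention discards those variables' equations.
Z_2 = 4 if Z_1 >= 4 else 2  [with Z_1=5]  = 4
Z_5 = -2·Z_2 + 2·Z_3 - 2  [with Z_2=4, Z_3=3]  = -4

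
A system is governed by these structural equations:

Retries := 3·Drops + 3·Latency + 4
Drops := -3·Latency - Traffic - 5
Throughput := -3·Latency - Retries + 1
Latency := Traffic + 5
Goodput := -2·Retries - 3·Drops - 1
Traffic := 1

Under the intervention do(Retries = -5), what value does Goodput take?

Under do(Retries=-5), the mechanism Retries := 3·Drops + 3·Latency + 4 is discarded; Retries is fixed at -5.
Latency = Traffic + 5  [with Traffic=1]  = 6
Drops = -3·Latency - Traffic - 5  [with Latency=6, Traffic=1]  = -24
Goodput = -2·Retries - 3·Drops - 1  [with Retries=-5, Drops=-24]  = 81

81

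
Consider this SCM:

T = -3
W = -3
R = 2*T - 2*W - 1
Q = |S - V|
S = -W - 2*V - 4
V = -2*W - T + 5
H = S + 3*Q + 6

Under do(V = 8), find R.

-1

Under do(V=8), the mechanism V = -2*W - T + 5 is discarded; V is fixed at 8.
Since R is not a descendant of the intervened variable, it is unaffected.
R = 2*T - 2*W - 1  [with T=-3, W=-3]  = -1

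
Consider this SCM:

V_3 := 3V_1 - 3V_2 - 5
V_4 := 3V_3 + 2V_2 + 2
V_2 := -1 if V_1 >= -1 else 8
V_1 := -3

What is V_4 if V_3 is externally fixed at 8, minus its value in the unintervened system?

The intervention breaks the incoming arrows to V_3: V_3 := 3V_1 - 3V_2 - 5 no longer applies, and V_3 = 8.
V_2 = -1 if V_1 >= -1 else 8  [with V_1=-3]  = 8
V_4 = 3V_3 + 2V_2 + 2  [with V_3=8, V_2=8]  = 42
Without intervention: V_2 = -1 if V_1 >= -1 else 8  [with V_1=-3]  = 8; V_3 = 3V_1 - 3V_2 - 5  [with V_1=-3, V_2=8]  = -38; V_4 = 3V_3 + 2V_2 + 2  [with V_3=-38, V_2=8]  = -96.
Change = 42 − (-96) = 138.

138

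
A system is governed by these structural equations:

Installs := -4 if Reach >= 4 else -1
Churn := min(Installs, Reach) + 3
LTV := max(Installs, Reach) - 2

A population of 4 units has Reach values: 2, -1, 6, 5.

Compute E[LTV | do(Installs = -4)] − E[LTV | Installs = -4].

-2.5

The intervention sets Installs=-4 in all 4 units regardless of Reach. Recomputing LTV per unit gives 0, -3, 4, 3; average 1.
Observing Installs=-4 restricts to units where Installs's equation naturally yields -4: Reach ∈ {6, 5}. In that subpopulation LTV = 4, 3, mean 3.5.
Difference = 1 − 3.5 = -2.5.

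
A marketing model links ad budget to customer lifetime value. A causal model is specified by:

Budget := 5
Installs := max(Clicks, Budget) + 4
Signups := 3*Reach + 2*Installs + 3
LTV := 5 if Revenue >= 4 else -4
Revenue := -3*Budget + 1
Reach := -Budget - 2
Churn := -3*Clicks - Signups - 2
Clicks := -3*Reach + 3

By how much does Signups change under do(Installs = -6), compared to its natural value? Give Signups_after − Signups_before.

-68

Intervening sets Installs = -6 and removes its equation (Installs := max(Clicks, Budget) + 4).
Reach = -Budget - 2  [with Budget=5]  = -7
Signups = 3*Reach + 2*Installs + 3  [with Reach=-7, Installs=-6]  = -30
Without intervention: Reach = -Budget - 2  [with Budget=5]  = -7; Clicks = -3*Reach + 3  [with Reach=-7]  = 24; Installs = max(Clicks, Budget) + 4  [with Clicks=24, Budget=5]  = 28; Signups = 3*Reach + 2*Installs + 3  [with Reach=-7, Installs=28]  = 38.
Change = -30 − 38 = -68.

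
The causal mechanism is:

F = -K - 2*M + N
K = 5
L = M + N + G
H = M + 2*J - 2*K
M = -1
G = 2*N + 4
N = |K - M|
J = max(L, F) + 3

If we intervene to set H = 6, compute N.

6

Under do(H=6), the mechanism H = M + 2*J - 2*K is discarded; H is fixed at 6.
No directed path runs from H to N, so N keeps its natural value.
N = |K - M|  [with K=5, M=-1]  = 6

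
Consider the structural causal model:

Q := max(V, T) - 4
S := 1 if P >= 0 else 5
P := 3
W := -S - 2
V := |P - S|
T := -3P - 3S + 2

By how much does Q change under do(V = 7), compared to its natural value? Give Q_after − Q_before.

5

do(V=7) replaces the equation V := |P - S| with the constant V = 7.
S = 1 if P >= 0 else 5  [with P=3]  = 1
T = -3P - 3S + 2  [with P=3, S=1]  = -10
Q = max(V, T) - 4  [with V=7, T=-10]  = 3
Without intervention: S = 1 if P >= 0 else 5  [with P=3]  = 1; V = |P - S|  [with P=3, S=1]  = 2; T = -3P - 3S + 2  [with P=3, S=1]  = -10; Q = max(V, T) - 4  [with V=2, T=-10]  = -2.
Change = 3 − (-2) = 5.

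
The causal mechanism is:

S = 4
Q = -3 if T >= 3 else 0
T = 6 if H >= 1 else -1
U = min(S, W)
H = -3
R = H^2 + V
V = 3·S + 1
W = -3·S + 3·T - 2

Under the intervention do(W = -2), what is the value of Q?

0

The intervention breaks the incoming arrows to W: W = -3·S + 3·T - 2 no longer applies, and W = -2.
No directed path runs from W to Q, so Q keeps its natural value.
T = 6 if H >= 1 else -1  [with H=-3]  = -1
Q = -3 if T >= 3 else 0  [with T=-1]  = 0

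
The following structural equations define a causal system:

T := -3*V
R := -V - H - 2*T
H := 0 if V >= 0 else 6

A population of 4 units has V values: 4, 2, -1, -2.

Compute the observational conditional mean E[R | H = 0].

Conditioning on H=0 selects the 2 unit(s) with V ∈ {4, 2}. Their R values: 20, 10. Mean = 15.

15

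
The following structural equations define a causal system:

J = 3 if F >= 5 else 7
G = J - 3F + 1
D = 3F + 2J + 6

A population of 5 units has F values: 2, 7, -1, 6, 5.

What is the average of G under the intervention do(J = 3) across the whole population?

The intervention sets J=3 in all 5 units regardless of F. Recomputing G per unit gives -2, -17, 7, -14, -11; average -7.4.

-7.4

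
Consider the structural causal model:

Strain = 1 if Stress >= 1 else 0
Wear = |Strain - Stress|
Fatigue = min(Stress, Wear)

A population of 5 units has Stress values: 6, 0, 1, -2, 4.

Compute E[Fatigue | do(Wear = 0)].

Every unit gets Wear=0 under the intervention. Fatigue values become 0, 0, 0, -2, 0; E[Fatigue|do(Wear=0)] = -0.4.

-0.4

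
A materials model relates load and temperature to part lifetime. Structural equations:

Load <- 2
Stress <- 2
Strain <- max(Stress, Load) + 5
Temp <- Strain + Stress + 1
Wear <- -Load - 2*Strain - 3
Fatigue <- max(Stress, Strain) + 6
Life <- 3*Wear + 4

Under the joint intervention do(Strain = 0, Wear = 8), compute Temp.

3

The joint intervention fixes Strain = 0, Wear = 8, removing each variable's own equation.
Temp = Strain + Stress + 1  [with Strain=0, Stress=2]  = 3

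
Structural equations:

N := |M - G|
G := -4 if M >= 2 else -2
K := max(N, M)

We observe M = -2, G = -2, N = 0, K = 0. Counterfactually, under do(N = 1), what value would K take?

The intervention breaks the incoming arrows to N: N := |M - G| no longer applies, and N = 1.
K = max(N, M)  [with N=1, M=-2]  = 1

1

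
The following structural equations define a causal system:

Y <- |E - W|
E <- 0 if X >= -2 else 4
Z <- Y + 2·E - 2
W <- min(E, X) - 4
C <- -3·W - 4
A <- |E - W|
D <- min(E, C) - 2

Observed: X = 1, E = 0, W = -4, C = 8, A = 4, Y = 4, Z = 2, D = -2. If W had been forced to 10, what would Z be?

The intervention breaks the incoming arrows to W: W <- min(E, X) - 4 no longer applies, and W = 10.
E = 0 if X >= -2 else 4  [with X=1]  = 0
Y = |E - W|  [with E=0, W=10]  = 10
Z = Y + 2·E - 2  [with Y=10, E=0]  = 8

8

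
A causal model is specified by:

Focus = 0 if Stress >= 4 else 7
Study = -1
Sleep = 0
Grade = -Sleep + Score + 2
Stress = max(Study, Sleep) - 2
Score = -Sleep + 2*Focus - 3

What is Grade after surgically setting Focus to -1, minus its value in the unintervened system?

-16

Under do(Focus=-1), the mechanism Focus = 0 if Stress >= 4 else 7 is discarded; Focus is fixed at -1.
Score = -Sleep + 2*Focus - 3  [with Sleep=0, Focus=-1]  = -5
Grade = -Sleep + Score + 2  [with Sleep=0, Score=-5]  = -3
Without intervention: Stress = max(Study, Sleep) - 2  [with Study=-1, Sleep=0]  = -2; Focus = 0 if Stress >= 4 else 7  [with Stress=-2]  = 7; Score = -Sleep + 2*Focus - 3  [with Sleep=0, Focus=7]  = 11; Grade = -Sleep + Score + 2  [with Sleep=0, Score=11]  = 13.
Change = -3 − 13 = -16.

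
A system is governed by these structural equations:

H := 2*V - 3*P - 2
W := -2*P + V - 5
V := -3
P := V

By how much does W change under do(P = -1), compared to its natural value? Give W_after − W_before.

The intervention breaks the incoming arrows to P: P := V no longer applies, and P = -1.
W = -2*P + V - 5  [with P=-1, V=-3]  = -6
Without intervention: P = V  [with V=-3]  = -3; W = -2*P + V - 5  [with P=-3, V=-3]  = -2.
Change = -6 − (-2) = -4.

-4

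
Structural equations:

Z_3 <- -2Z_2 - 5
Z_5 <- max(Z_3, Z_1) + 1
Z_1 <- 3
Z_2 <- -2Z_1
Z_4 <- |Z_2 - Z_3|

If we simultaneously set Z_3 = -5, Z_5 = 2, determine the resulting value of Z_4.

The joint intervention fixes Z_3 = -5, Z_5 = 2, removing each variable's own equation.
Z_2 = -2Z_1  [with Z_1=3]  = -6
Z_4 = |Z_2 - Z_3|  [with Z_2=-6, Z_3=-5]  = 1

1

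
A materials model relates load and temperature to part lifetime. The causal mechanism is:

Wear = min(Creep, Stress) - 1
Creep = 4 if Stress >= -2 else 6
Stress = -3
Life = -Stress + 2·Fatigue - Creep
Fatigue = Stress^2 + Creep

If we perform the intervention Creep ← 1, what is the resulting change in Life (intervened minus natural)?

do(Creep=1) replaces the equation Creep = 4 if Stress >= -2 else 6 with the constant Creep = 1.
Fatigue = Stress^2 + Creep  [with Stress=-3, Creep=1]  = 10
Life = -Stress + 2·Fatigue - Creep  [with Stress=-3, Fatigue=10, Creep=1]  = 22
Without intervention: Creep = 4 if Stress >= -2 else 6  [with Stress=-3]  = 6; Fatigue = Stress^2 + Creep  [with Stress=-3, Creep=6]  = 15; Life = -Stress + 2·Fatigue - Creep  [with Stress=-3, Fatigue=15, Creep=6]  = 27.
Change = 22 − 27 = -5.

-5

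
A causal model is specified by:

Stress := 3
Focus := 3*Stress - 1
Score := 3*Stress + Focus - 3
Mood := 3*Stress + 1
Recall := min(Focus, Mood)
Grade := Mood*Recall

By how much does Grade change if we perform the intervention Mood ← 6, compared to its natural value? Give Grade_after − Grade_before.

-44

Under do(Mood=6), the mechanism Mood := 3*Stress + 1 is discarded; Mood is fixed at 6.
Focus = 3*Stress - 1  [with Stress=3]  = 8
Recall = min(Focus, Mood)  [with Focus=8, Mood=6]  = 6
Grade = Mood*Recall  [with Mood=6, Recall=6]  = 36
Without intervention: Focus = 3*Stress - 1  [with Stress=3]  = 8; Mood = 3*Stress + 1  [with Stress=3]  = 10; Recall = min(Focus, Mood)  [with Focus=8, Mood=10]  = 8; Grade = Mood*Recall  [with Mood=10, Recall=8]  = 80.
Change = 36 − 80 = -44.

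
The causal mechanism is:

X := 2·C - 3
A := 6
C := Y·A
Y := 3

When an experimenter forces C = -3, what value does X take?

-9

The intervention breaks the incoming arrows to C: C := Y·A no longer applies, and C = -3.
X = 2·C - 3  [with C=-3]  = -9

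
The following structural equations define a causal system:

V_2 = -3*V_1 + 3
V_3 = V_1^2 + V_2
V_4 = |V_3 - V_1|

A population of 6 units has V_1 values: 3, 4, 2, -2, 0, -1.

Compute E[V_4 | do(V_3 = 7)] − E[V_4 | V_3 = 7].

do(V_3=7) breaks V_3's dependence on V_1. With V_3=7 fixed, V_4 across the units is 4, 3, 5, 9, 7, 8, mean 6.
Conditioning on V_3=7 selects the 2 unit(s) with V_1 ∈ {4, -1}. Their V_4 values: 3, 8. Mean = 5.5.
Difference = 6 − 5.5 = 0.5.

0.5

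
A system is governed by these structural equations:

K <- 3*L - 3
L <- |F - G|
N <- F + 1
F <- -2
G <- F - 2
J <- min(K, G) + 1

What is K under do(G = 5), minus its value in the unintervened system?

do(G=5) replaces the equation G <- F - 2 with the constant G = 5.
L = |F - G|  [with F=-2, G=5]  = 7
K = 3*L - 3  [with L=7]  = 18
Without intervention: G = F - 2  [with F=-2]  = -4; L = |F - G|  [with F=-2, G=-4]  = 2; K = 3*L - 3  [with L=2]  = 3.
Change = 18 − 3 = 15.

15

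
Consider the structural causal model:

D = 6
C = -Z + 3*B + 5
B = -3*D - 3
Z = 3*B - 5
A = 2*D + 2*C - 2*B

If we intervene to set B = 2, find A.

do(B=2) replaces the equation B = -3*D - 3 with the constant B = 2.
Z = 3*B - 5  [with B=2]  = 1
C = -Z + 3*B + 5  [with Z=1, B=2]  = 10
A = 2*D + 2*C - 2*B  [with D=6, C=10, B=2]  = 28

28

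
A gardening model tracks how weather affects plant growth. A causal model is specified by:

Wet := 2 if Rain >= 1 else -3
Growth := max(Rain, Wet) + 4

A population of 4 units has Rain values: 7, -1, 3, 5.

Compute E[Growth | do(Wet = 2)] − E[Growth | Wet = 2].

The intervention sets Wet=2 in all 4 units regardless of Rain. Recomputing Growth per unit gives 11, 6, 7, 9; average 8.25.
Observing Wet=2 restricts to units where Wet's equation naturally yields 2: Rain ∈ {7, 3, 5}. In that subpopulation Growth = 11, 7, 9, mean 9.
Difference = 8.25 − 9 = -0.75.

-0.75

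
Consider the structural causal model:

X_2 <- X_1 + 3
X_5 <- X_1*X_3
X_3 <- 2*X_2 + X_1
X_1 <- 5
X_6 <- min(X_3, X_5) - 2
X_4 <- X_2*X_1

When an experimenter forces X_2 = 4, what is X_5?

65

do(X_2=4) replaces the equation X_2 <- X_1 + 3 with the constant X_2 = 4.
X_3 = 2*X_2 + X_1  [with X_2=4, X_1=5]  = 13
X_5 = X_1*X_3  [with X_1=5, X_3=13]  = 65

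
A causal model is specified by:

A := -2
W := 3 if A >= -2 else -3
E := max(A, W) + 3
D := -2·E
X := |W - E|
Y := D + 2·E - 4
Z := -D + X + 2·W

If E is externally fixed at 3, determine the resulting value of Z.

The intervention breaks the incoming arrows to E: E := max(A, W) + 3 no longer applies, and E = 3.
W = 3 if A >= -2 else -3  [with A=-2]  = 3
D = -2·E  [with E=3]  = -6
X = |W - E|  [with W=3, E=3]  = 0
Z = -D + X + 2·W  [with D=-6, X=0, W=3]  = 12

12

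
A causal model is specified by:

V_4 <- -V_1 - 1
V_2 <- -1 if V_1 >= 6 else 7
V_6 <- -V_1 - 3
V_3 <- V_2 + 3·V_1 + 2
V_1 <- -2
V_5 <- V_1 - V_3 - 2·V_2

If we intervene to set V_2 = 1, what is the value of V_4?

1

Under do(V_2=1), the mechanism V_2 <- -1 if V_1 >= 6 else 7 is discarded; V_2 is fixed at 1.
Since V_4 is not a descendant of the intervened variable, it is unaffected.
V_4 = -V_1 - 1  [with V_1=-2]  = 1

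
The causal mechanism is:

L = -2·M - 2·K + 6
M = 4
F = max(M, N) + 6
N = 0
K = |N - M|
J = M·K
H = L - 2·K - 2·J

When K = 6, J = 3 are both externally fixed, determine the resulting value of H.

Setting K = 6, J = 3 by intervention discards those variables' equations.
L = -2·M - 2·K + 6  [with M=4, K=6]  = -14
H = L - 2·K - 2·J  [with L=-14, K=6, J=3]  = -32

-32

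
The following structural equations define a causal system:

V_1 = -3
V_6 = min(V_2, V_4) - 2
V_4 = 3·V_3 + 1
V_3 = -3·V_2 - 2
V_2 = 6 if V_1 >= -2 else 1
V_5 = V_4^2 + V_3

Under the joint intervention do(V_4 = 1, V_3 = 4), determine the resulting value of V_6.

The joint intervention fixes V_4 = 1, V_3 = 4, removing each variable's own equation.
V_2 = 6 if V_1 >= -2 else 1  [with V_1=-3]  = 1
V_6 = min(V_2, V_4) - 2  [with V_2=1, V_4=1]  = -1

-1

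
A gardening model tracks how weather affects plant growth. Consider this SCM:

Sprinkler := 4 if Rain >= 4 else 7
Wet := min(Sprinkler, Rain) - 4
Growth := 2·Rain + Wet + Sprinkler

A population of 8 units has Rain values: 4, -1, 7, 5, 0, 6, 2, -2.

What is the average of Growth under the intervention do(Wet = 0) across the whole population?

Under do(Wet=0), Wet's equation is replaced by Wet=0 for every unit. Per-unit Growth: 12, 5, 18, 14, 7, 16, 11, 3. Mean = 10.75.

10.75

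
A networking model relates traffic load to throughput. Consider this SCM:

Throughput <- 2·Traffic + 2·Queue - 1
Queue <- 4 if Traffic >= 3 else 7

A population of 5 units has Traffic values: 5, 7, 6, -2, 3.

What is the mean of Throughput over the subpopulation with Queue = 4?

17.5

E[Throughput|Queue=4] averages over only the 4 units with Queue=4 (Traffic = 5, 7, 6, 3): Throughput = 17, 21, 19, 13, mean 17.5.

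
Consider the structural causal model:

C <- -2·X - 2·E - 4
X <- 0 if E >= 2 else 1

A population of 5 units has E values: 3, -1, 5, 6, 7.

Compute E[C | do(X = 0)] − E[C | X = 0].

2.5

Every unit gets X=0 under the intervention. C values become -10, -2, -14, -16, -18; E[C|do(X=0)] = -12.
Conditioning on X=0 selects the 4 unit(s) with E ∈ {3, 5, 6, 7}. Their C values: -10, -14, -16, -18. Mean = -14.5.
Difference = -12 − (-14.5) = 2.5.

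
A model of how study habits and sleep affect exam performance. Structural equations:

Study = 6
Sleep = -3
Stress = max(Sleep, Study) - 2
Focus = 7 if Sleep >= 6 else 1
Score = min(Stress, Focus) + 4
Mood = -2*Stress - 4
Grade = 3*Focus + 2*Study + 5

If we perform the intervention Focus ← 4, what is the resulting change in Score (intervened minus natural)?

3

Intervening sets Focus = 4 and removes its equation (Focus = 7 if Sleep >= 6 else 1).
Stress = max(Sleep, Study) - 2  [with Sleep=-3, Study=6]  = 4
Score = min(Stress, Focus) + 4  [with Stress=4, Focus=4]  = 8
Without intervention: Stress = max(Sleep, Study) - 2  [with Sleep=-3, Study=6]  = 4; Focus = 7 if Sleep >= 6 else 1  [with Sleep=-3]  = 1; Score = min(Stress, Focus) + 4  [with Stress=4, Focus=1]  = 5.
Change = 8 − 5 = 3.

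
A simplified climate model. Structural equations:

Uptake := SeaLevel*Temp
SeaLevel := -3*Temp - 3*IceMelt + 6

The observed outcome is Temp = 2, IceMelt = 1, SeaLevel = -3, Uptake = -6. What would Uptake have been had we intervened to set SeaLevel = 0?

The intervention breaks the incoming arrows to SeaLevel: SeaLevel := -3*Temp - 3*IceMelt + 6 no longer applies, and SeaLevel = 0.
Uptake = SeaLevel*Temp  [with SeaLevel=0, Temp=2]  = 0

0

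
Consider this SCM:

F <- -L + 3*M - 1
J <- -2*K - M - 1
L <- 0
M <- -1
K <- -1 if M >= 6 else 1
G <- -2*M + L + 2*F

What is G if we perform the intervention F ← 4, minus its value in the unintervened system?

16

The intervention breaks the incoming arrows to F: F <- -L + 3*M - 1 no longer applies, and F = 4.
G = -2*M + L + 2*F  [with M=-1, L=0, F=4]  = 10
Without intervention: F = -L + 3*M - 1  [with L=0, M=-1]  = -4; G = -2*M + L + 2*F  [with M=-1, L=0, F=-4]  = -6.
Change = 10 − (-6) = 16.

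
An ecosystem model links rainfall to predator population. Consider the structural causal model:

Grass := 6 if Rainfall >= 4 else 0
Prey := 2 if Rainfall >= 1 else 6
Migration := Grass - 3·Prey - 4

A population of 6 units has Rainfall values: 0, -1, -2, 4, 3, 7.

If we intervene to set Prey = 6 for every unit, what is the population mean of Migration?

-20

do(Prey=6) breaks Prey's dependence on Rainfall. With Prey=6 fixed, Migration across the units is -22, -22, -22, -16, -22, -16, mean -20.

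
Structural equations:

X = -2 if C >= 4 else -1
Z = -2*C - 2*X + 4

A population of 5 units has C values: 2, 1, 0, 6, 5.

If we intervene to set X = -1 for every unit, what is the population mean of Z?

0.4

Under do(X=-1), X's equation is replaced by X=-1 for every unit. Per-unit Z: 2, 4, 6, -6, -4. Mean = 0.4.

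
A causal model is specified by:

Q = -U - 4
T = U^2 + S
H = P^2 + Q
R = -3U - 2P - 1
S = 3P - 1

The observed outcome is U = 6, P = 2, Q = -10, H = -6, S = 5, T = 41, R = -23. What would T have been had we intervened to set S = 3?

39

The intervention breaks the incoming arrows to S: S = 3P - 1 no longer applies, and S = 3.
T = U^2 + S  [with U=6, S=3]  = 39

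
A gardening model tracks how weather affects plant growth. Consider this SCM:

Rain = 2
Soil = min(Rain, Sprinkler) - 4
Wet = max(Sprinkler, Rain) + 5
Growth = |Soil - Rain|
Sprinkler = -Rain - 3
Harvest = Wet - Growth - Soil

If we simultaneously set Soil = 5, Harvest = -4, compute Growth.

3

The joint intervention fixes Soil = 5, Harvest = -4, removing each variable's own equation.
Growth = |Soil - Rain|  [with Soil=5, Rain=2]  = 3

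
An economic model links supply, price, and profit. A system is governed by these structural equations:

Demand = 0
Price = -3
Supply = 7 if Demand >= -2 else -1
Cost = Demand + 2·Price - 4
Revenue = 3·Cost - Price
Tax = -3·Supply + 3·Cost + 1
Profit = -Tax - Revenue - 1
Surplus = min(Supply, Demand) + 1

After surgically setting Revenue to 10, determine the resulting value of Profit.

Under do(Revenue=10), the mechanism Revenue = 3·Cost - Price is discarded; Revenue is fixed at 10.
Supply = 7 if Demand >= -2 else -1  [with Demand=0]  = 7
Cost = Demand + 2·Price - 4  [with Demand=0, Price=-3]  = -10
Tax = -3·Supply + 3·Cost + 1  [with Supply=7, Cost=-10]  = -50
Profit = -Tax - Revenue - 1  [with Tax=-50, Revenue=10]  = 39

39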